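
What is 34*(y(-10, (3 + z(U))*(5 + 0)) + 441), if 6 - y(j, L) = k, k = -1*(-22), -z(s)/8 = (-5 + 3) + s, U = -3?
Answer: 14450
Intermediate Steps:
z(s) = 16 - 8*s (z(s) = -8*((-5 + 3) + s) = -8*(-2 + s) = 16 - 8*s)
k = 22
y(j, L) = -16 (y(j, L) = 6 - 1*22 = 6 - 22 = -16)
34*(y(-10, (3 + z(U))*(5 + 0)) + 441) = 34*(-16 + 441) = 34*425 = 14450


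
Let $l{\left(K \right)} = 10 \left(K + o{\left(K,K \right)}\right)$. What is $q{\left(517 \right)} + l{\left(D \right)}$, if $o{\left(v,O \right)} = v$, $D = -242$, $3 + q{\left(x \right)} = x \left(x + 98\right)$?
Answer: $313112$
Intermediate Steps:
$q{\left(x \right)} = -3 + x \left(98 + x\right)$ ($q{\left(x \right)} = -3 + x \left(x + 98\right) = -3 + x \left(98 + x\right)$)
$l{\left(K \right)} = 20 K$ ($l{\left(K \right)} = 10 \left(K + K\right) = 10 \cdot 2 K = 20 K$)
$q{\left(517 \right)} + l{\left(D \right)} = \left(-3 + 517^{2} + 98 \cdot 517\right) + 20 \left(-242\right) = \left(-3 + 267289 + 50666\right) - 4840 = 317952 - 4840 = 313112$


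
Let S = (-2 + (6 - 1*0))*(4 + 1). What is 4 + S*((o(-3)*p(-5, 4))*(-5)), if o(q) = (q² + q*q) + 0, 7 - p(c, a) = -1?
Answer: -14396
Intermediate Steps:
p(c, a) = 8 (p(c, a) = 7 - 1*(-1) = 7 + 1 = 8)
o(q) = 2*q² (o(q) = (q² + q²) + 0 = 2*q² + 0 = 2*q²)
S = 20 (S = (-2 + (6 + 0))*5 = (-2 + 6)*5 = 4*5 = 20)
4 + S*((o(-3)*p(-5, 4))*(-5)) = 4 + 20*(((2*(-3)²)*8)*(-5)) = 4 + 20*(((2*9)*8)*(-5)) = 4 + 20*((18*8)*(-5)) = 4 + 20*(144*(-5)) = 4 + 20*(-720) = 4 - 14400 = -14396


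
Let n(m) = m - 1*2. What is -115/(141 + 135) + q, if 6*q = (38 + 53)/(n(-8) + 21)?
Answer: 127/132 ≈ 0.96212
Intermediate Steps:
n(m) = -2 + m (n(m) = m - 2 = -2 + m)
q = 91/66 (q = ((38 + 53)/((-2 - 8) + 21))/6 = (91/(-10 + 21))/6 = (91/11)/6 = (91*(1/11))/6 = (⅙)*(91/11) = 91/66 ≈ 1.3788)
-115/(141 + 135) + q = -115/(141 + 135) + 91/66 = -115/276 + 91/66 = -115*1/276 + 91/66 = -5/12 + 91/66 = 127/132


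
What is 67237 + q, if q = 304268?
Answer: 371505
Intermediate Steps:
67237 + q = 67237 + 304268 = 371505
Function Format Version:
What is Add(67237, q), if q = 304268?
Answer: 371505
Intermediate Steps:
Add(67237, q) = Add(67237, 304268) = 371505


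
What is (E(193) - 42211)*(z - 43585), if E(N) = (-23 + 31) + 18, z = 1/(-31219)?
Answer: 57400290693460/31219 ≈ 1.8386e+9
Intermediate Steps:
z = -1/31219 ≈ -3.2032e-5
E(N) = 26 (E(N) = 8 + 18 = 26)
(E(193) - 42211)*(z - 43585) = (26 - 42211)*(-1/31219 - 43585) = -42185*(-1360680116/31219) = 57400290693460/31219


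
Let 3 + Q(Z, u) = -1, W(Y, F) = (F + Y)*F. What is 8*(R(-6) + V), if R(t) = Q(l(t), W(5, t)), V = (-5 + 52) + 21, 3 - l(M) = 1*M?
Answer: 512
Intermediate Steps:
l(M) = 3 - M
W(Y, F) = F*(F + Y)
Q(Z, u) = -4 (Q(Z, u) = -3 - 1 = -4)
V = 68 (V = 47 + 21 = 68)
R(t) = -4
8*(R(-6) + V) = 8*(-4 + 68) = 8*64 = 512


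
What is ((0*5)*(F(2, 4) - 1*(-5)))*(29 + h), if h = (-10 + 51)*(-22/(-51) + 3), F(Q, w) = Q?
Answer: 0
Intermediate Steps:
h = 7175/51 (h = 41*(-22*(-1/51) + 3) = 41*(22/51 + 3) = 41*(175/51) = 7175/51 ≈ 140.69)
((0*5)*(F(2, 4) - 1*(-5)))*(29 + h) = ((0*5)*(2 - 1*(-5)))*(29 + 7175/51) = (0*(2 + 5))*(8654/51) = (0*7)*(8654/51) = 0*(8654/51) = 0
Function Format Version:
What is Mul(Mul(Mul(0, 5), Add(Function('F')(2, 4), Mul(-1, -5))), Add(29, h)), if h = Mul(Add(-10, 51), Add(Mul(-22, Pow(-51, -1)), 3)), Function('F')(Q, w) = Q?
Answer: 0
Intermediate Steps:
h = Rational(7175, 51) (h = Mul(41, Add(Mul(-22, Rational(-1, 51)), 3)) = Mul(41, Add(Rational(22, 51), 3)) = Mul(41, Rational(175, 51)) = Rational(7175, 51) ≈ 140.69)
Mul(Mul(Mul(0, 5), Add(Function('F')(2, 4), Mul(-1, -5))), Add(29, h)) = Mul(Mul(Mul(0, 5), Add(2, Mul(-1, -5))), Add(29, Rational(7175, 51))) = Mul(Mul(0, Add(2, 5)), Rational(8654, 51)) = Mul(Mul(0, 7), Rational(8654, 51)) = Mul(0, Rational(8654, 51)) = 0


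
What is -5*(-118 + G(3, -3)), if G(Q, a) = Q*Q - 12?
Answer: 605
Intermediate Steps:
G(Q, a) = -12 + Q² (G(Q, a) = Q² - 12 = -12 + Q²)
-5*(-118 + G(3, -3)) = -5*(-118 + (-12 + 3²)) = -5*(-118 + (-12 + 9)) = -5*(-118 - 3) = -5*(-121) = 605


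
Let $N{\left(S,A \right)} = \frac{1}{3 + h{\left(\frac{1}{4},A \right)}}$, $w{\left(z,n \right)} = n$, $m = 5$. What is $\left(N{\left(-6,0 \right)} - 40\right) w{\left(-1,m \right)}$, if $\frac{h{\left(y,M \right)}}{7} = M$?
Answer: $- \frac{595}{3} \approx -198.33$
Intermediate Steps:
$h{\left(y,M \right)} = 7 M$
$N{\left(S,A \right)} = \frac{1}{3 + 7 A}$
$\left(N{\left(-6,0 \right)} - 40\right) w{\left(-1,m \right)} = \left(\frac{1}{3 + 7 \cdot 0} - 40\right) 5 = \left(\frac{1}{3 + 0} - 40\right) 5 = \left(\frac{1}{3} - 40\right) 5 = \left(- \frac{119}{3}\right) 5 = - \frac{595}{3}$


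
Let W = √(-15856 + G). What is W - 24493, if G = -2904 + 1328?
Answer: -24493 + 2*I*√4358 ≈ -24493.0 + 132.03*I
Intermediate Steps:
G = -1576
W = 2*I*√4358 (W = √(-15856 - 1576) = √(-17432) = 2*I*√4358 ≈ 132.03*I)
W - 24493 = 2*I*√4358 - 24493 = -24493 + 2*I*√4358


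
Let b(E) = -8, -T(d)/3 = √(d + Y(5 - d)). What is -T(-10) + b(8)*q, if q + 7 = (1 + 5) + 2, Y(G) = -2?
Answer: -8 + 6*I*√3 ≈ -8.0 + 10.392*I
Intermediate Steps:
T(d) = -3*√(-2 + d) (T(d) = -3*√(d - 2) = -3*√(-2 + d))
q = 1 (q = -7 + ((1 + 5) + 2) = -7 + (6 + 2) = -7 + 8 = 1)
-T(-10) + b(8)*q = -(-3)*√(-2 - 10) - 8*1 = -(-3)*√(-12) - 8 = -(-3)*2*I*√3 - 8 = -(-6)*I*√3 - 8 = 6*I*√3 - 8 = -8 + 6*I*√3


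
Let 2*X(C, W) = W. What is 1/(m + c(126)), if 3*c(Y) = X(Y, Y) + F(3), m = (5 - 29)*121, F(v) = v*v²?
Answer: -1/2874 ≈ -0.00034795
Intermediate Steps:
X(C, W) = W/2
F(v) = v³
m = -2904 (m = -24*121 = -2904)
c(Y) = 9 + Y/6 (c(Y) = (Y/2 + 3³)/3 = (Y/2 + 27)/3 = (27 + Y/2)/3 = 9 + Y/6)
1/(m + c(126)) = 1/(-2904 + (9 + (⅙)*126)) = 1/(-2904 + (9 + 21)) = 1/(-2904 + 30) = 1/(-2874) = -1/2874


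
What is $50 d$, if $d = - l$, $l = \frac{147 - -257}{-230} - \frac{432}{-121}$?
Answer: $- \frac{252380}{2783} \approx -90.686$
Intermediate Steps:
$l = \frac{25238}{13915}$ ($l = \left(147 + 257\right) \left(- \frac{1}{230}\right) - - \frac{432}{121} = 404 \left(- \frac{1}{230}\right) + \frac{432}{121} = - \frac{202}{115} + \frac{432}{121} = \frac{25238}{13915} \approx 1.8137$)
$d = - \frac{25238}{13915}$ ($d = \left(-1\right) \frac{25238}{13915} = - \frac{25238}{13915} \approx -1.8137$)
$50 d = 50 \left(- \frac{25238}{13915}\right) = - \frac{252380}{2783}$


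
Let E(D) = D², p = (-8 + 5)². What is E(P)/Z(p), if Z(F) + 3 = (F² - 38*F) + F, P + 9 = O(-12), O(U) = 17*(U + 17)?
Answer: -5776/255 ≈ -22.651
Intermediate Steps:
p = 9 (p = (-3)² = 9)
O(U) = 289 + 17*U (O(U) = 17*(17 + U) = 289 + 17*U)
P = 76 (P = -9 + (289 + 17*(-12)) = -9 + (289 - 204) = -9 + 85 = 76)
Z(F) = -3 + F² - 37*F (Z(F) = -3 + ((F² - 38*F) + F) = -3 + (F² - 37*F) = -3 + F² - 37*F)
E(P)/Z(p) = 76²/(-3 + 9² - 37*9) = 5776/(-3 + 81 - 333) = 5776/(-255) = 5776*(-1/255) = -5776/255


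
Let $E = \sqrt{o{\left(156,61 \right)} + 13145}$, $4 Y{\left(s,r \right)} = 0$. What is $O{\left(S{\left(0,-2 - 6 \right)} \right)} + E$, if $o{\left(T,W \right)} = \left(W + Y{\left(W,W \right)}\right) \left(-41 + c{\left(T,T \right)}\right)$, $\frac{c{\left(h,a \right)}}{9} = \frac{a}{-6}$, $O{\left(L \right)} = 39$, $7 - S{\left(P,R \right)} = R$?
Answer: $39 + 11 i \sqrt{30} \approx 39.0 + 60.25 i$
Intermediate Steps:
$Y{\left(s,r \right)} = 0$ ($Y{\left(s,r \right)} = \frac{1}{4} \cdot 0 = 0$)
$S{\left(P,R \right)} = 7 - R$
$c{\left(h,a \right)} = - \frac{3 a}{2}$ ($c{\left(h,a \right)} = 9 \frac{a}{-6} = 9 a \left(- \frac{1}{6}\right) = 9 \left(- \frac{a}{6}\right) = - \frac{3 a}{2}$)
$o{\left(T,W \right)} = W \left(-41 - \frac{3 T}{2}\right)$ ($o{\left(T,W \right)} = \left(W + 0\right) \left(-41 - \frac{3 T}{2}\right) = W \left(-41 - \frac{3 T}{2}\right)$)
$E = 11 i \sqrt{30}$ ($E = \sqrt{\frac{1}{2} \cdot 61 \left(-82 - 468\right) + 13145} = \sqrt{\frac{1}{2} \cdot 61 \left(-550\right) + 13145} = \sqrt{-16775 + 13145} = \sqrt{-3630} = 11 i \sqrt{30} \approx 60.25 i$)
$O{\left(S{\left(0,-2 - 6 \right)} \right)} + E = 39 + 11 i \sqrt{30}$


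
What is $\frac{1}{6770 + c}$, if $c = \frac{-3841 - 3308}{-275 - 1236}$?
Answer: $\frac{1511}{10236619} \approx 0.00014761$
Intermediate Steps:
$c = \frac{7149}{1511}$ ($c = - \frac{7149}{-1511} = \left(-7149\right) \left(- \frac{1}{1511}\right) = \frac{7149}{1511} \approx 4.7313$)
$\frac{1}{6770 + c} = \frac{1}{6770 + \frac{7149}{1511}} = \frac{1}{\frac{10236619}{1511}} = \frac{1511}{10236619}$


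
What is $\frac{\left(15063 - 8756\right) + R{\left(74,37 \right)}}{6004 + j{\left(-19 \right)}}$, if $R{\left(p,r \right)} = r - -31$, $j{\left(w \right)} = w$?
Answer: $\frac{425}{399} \approx 1.0652$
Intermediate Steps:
$R{\left(p,r \right)} = 31 + r$ ($R{\left(p,r \right)} = r + 31 = 31 + r$)
$\frac{\left(15063 - 8756\right) + R{\left(74,37 \right)}}{6004 + j{\left(-19 \right)}} = \frac{\left(15063 - 8756\right) + \left(31 + 37\right)}{6004 - 19} = \frac{\left(15063 - 8756\right) + 68}{5985} = \left(6307 + 68\right) \frac{1}{5985} = 6375 \cdot \frac{1}{5985} = \frac{425}{399}$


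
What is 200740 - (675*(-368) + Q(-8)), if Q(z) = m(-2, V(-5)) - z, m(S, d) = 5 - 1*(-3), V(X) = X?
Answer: 449124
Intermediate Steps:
m(S, d) = 8 (m(S, d) = 5 + 3 = 8)
Q(z) = 8 - z
200740 - (675*(-368) + Q(-8)) = 200740 - (675*(-368) + (8 - 1*(-8))) = 200740 - (-248400 + (8 + 8)) = 200740 - (-248400 + 16) = 200740 - 1*(-248384) = 200740 + 248384 = 449124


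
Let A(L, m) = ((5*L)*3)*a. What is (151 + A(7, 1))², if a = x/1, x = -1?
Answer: 2116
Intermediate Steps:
a = -1 (a = -1/1 = -1*1 = -1)
A(L, m) = -15*L (A(L, m) = ((5*L)*3)*(-1) = (15*L)*(-1) = -15*L)
(151 + A(7, 1))² = (151 - 15*7)² = (151 - 105)² = 46² = 2116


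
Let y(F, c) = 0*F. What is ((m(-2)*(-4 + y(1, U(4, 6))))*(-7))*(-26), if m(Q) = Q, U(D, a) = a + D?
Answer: 1456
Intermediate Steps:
U(D, a) = D + a
y(F, c) = 0
((m(-2)*(-4 + y(1, U(4, 6))))*(-7))*(-26) = (-2*(-4 + 0)*(-7))*(-26) = (-2*(-4)*(-7))*(-26) = (8*(-7))*(-26) = -56*(-26) = 1456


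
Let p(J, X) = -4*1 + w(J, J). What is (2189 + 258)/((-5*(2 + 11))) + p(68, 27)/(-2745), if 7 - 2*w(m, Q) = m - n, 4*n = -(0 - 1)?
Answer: -10743649/285480 ≈ -37.634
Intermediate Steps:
n = 1/4 (n = (-(0 - 1))/4 = (-1*(-1))/4 = (1/4)*1 = 1/4 ≈ 0.25000)
w(m, Q) = 29/8 - m/2 (w(m, Q) = 7/2 - (m - 1*1/4)/2 = 7/2 - (m - 1/4)/2 = 7/2 - (-1/4 + m)/2 = 7/2 + (1/8 - m/2) = 29/8 - m/2)
p(J, X) = -3/8 - J/2 (p(J, X) = -4*1 + (29/8 - J/2) = -4 + (29/8 - J/2) = -3/8 - J/2)
(2189 + 258)/((-5*(2 + 11))) + p(68, 27)/(-2745) = (2189 + 258)/((-5*(2 + 11))) + (-3/8 - 1/2*68)/(-2745) = 2447/((-5*13)) + (-3/8 - 34)*(-1/2745) = 2447/(-65) - 275/8*(-1/2745) = 2447*(-1/65) + 55/4392 = -2447/65 + 55/4392 = -10743649/285480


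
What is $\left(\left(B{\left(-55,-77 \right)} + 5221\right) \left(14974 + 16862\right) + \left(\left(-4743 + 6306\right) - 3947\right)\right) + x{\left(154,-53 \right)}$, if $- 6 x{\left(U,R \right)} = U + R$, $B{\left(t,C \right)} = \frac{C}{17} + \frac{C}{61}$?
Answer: $\frac{1033032253751}{6222} \approx 1.6603 \cdot 10^{8}$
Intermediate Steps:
$B{\left(t,C \right)} = \frac{78 C}{1037}$ ($B{\left(t,C \right)} = C \frac{1}{17} + C \frac{1}{61} = \frac{C}{17} + \frac{C}{61} = \frac{78 C}{1037}$)
$x{\left(U,R \right)} = - \frac{R}{6} - \frac{U}{6}$ ($x{\left(U,R \right)} = - \frac{U + R}{6} = - \frac{R + U}{6} = - \frac{R}{6} - \frac{U}{6}$)
$\left(\left(B{\left(-55,-77 \right)} + 5221\right) \left(14974 + 16862\right) + \left(\left(-4743 + 6306\right) - 3947\right)\right) + x{\left(154,-53 \right)} = \left(\left(\frac{78}{1037} \left(-77\right) + 5221\right) \left(14974 + 16862\right) + \left(\left(-4743 + 6306\right) - 3947\right)\right) - \frac{101}{6} = \left(\left(- \frac{6006}{1037} + 5221\right) 31836 + \left(1563 - 3947\right)\right) + \left(\frac{53}{6} - \frac{77}{3}\right) = \left(\frac{5408171}{1037} \cdot 31836 - 2384\right) - \frac{101}{6} = \left(\frac{172174531956}{1037} - 2384\right) - \frac{101}{6} = \frac{172172059748}{1037} - \frac{101}{6} = \frac{1033032253751}{6222}$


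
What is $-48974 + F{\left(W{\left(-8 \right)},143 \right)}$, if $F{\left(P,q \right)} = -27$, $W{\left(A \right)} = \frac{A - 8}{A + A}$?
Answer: $-49001$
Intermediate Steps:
$W{\left(A \right)} = \frac{-8 + A}{2 A}$
$-48974 + F{\left(W{\left(-8 \right)},143 \right)} = -48974 - 27 = -49001$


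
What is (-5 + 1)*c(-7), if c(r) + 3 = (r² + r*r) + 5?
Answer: -400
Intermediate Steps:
c(r) = 2 + 2*r² (c(r) = -3 + ((r² + r*r) + 5) = -3 + ((r² + r²) + 5) = -3 + (2*r² + 5) = -3 + (5 + 2*r²) = 2 + 2*r²)
(-5 + 1)*c(-7) = (-5 + 1)*(2 + 2*(-7)²) = -4*(2 + 2*49) = -4*(2 + 98) = -4*100 = -400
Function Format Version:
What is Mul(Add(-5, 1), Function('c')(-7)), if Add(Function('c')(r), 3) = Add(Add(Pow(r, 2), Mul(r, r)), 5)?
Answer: -400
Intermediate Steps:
Function('c')(r) = Add(2, Mul(2, Pow(r, 2))) (Function('c')(r) = Add(-3, Add(Add(Pow(r, 2), Mul(r, r)), 5)) = Add(-3, Add(Add(Pow(r, 2), Pow(r, 2)), 5)) = Add(-3, Add(Mul(2, Pow(r, 2)), 5)) = Add(-3, Add(5, Mul(2, Pow(r, 2)))) = Add(2, Mul(2, Pow(r, 2))))
Mul(Add(-5, 1), Function('c')(-7)) = Mul(Add(-5, 1), Add(2, Mul(2, Pow(-7, 2)))) = Mul(-4, Add(2, Mul(2, 49))) = Mul(-4, Add(2, 98)) = Mul(-4, 100) = -400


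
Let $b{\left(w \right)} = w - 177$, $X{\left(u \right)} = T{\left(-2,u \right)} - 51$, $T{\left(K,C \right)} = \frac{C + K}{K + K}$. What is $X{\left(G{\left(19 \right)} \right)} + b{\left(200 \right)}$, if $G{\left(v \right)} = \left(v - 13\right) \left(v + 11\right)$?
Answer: $- \frac{145}{2} \approx -72.5$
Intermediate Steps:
$T{\left(K,C \right)} = \frac{C + K}{2 K}$
$G{\left(v \right)} = \left(-13 + v\right) \left(11 + v\right)$
$X{\left(u \right)} = - \frac{101}{2} - \frac{u}{4}$ ($X{\left(u \right)} = \frac{u - 2}{2 \left(-2\right)} - 51 = \frac{1}{2} \left(- \frac{1}{2}\right) \left(-2 + u\right) - 51 = \left(\frac{1}{2} - \frac{u}{4}\right) - 51 = - \frac{101}{2} - \frac{u}{4}$)
$b{\left(w \right)} = -177 + w$
$X{\left(G{\left(19 \right)} \right)} + b{\left(200 \right)} = \left(- \frac{101}{2} - \frac{-143 + 19^{2} - 38}{4}\right) + \left(-177 + 200\right) = \left(- \frac{101}{2} - \frac{-143 + 361 - 38}{4}\right) + 23 = \left(- \frac{101}{2} - 45\right) + 23 = - \frac{191}{2} + 23 = - \frac{145}{2}$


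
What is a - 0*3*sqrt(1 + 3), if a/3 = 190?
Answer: 570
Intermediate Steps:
a = 570 (a = 3*190 = 570)
a - 0*3*sqrt(1 + 3) = 570 - 0*3*sqrt(1 + 3) = 570 - 0*sqrt(4) = 570 - 0*2 = 570 - 1*0 = 570 + 0 = 570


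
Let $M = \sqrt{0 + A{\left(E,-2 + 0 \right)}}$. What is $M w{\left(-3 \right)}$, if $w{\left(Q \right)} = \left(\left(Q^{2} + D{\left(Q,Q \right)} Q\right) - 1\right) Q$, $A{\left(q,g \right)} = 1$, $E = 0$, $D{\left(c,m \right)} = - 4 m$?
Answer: $84$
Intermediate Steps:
$w{\left(Q \right)} = Q \left(-1 - 3 Q^{2}\right)$ ($w{\left(Q \right)} = \left(\left(Q^{2} + - 4 Q Q\right) - 1\right) Q = \left(\left(Q^{2} - 4 Q^{2}\right) - 1\right) Q = \left(- 3 Q^{2} - 1\right) Q = \left(-1 - 3 Q^{2}\right) Q = Q \left(-1 - 3 Q^{2}\right)$)
$M = 1$ ($M = \sqrt{0 + 1} = \sqrt{1} = 1$)
$M w{\left(-3 \right)} = 1 \left(\left(-1\right) \left(-3\right) - 3 \left(-3\right)^{3}\right) = 1 \left(3 - -81\right) = 1 \left(3 + 81\right) = 1 \cdot 84 = 84$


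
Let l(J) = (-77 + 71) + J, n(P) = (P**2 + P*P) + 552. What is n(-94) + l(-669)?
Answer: 17549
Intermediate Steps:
n(P) = 552 + 2*P**2 (n(P) = (P**2 + P**2) + 552 = 2*P**2 + 552 = 552 + 2*P**2)
l(J) = -6 + J
n(-94) + l(-669) = (552 + 2*(-94)**2) + (-6 - 669) = (552 + 2*8836) - 675 = (552 + 17672) - 675 = 18224 - 675 = 17549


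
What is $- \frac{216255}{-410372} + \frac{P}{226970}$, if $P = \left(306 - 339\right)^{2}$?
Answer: $\frac{24765146229}{46571066420} \approx 0.53177$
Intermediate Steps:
$P = 1089$ ($P = \left(-33\right)^{2} = 1089$)
$- \frac{216255}{-410372} + \frac{P}{226970} = - \frac{216255}{-410372} + \frac{1089}{226970} = \left(-216255\right) \left(- \frac{1}{410372}\right) + 1089 \cdot \frac{1}{226970} = \frac{216255}{410372} + \frac{1089}{226970} = \frac{24765146229}{46571066420}$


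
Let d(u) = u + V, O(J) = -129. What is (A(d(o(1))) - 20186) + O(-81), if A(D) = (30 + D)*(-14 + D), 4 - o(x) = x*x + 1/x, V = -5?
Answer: -20774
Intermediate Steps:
o(x) = 4 - 1/x - x² (o(x) = 4 - (x*x + 1/x) = 4 - (x² + 1/x) = 4 - (1/x + x²) = 4 + (-1/x - x²) = 4 - 1/x - x²)
d(u) = -5 + u (d(u) = u - 5 = -5 + u)
A(D) = (-14 + D)*(30 + D)
(A(d(o(1))) - 20186) + O(-81) = ((-420 + (-5 + (4 - 1/1 - 1*1²))² + 16*(-5 + (4 - 1/1 - 1*1²))) - 20186) - 129 = ((-420 + (-5 + (4 - 1*1 - 1*1))² + 16*(-5 + (4 - 1*1 - 1*1))) - 20186) - 129 = ((-420 + (-5 + (4 - 1 - 1))² + 16*(-5 + (4 - 1 - 1))) - 20186) - 129 = ((-420 + (-5 + 2)² + 16*(-5 + 2)) - 20186) - 129 = ((-420 + (-3)² + 16*(-3)) - 20186) - 129 = ((-420 + 9 - 48) - 20186) - 129 = (-459 - 20186) - 129 = -20645 - 129 = -20774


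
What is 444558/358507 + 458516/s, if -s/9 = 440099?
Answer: 1596464585566/1420007149737 ≈ 1.1243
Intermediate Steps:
s = -3960891 (s = -9*440099 = -3960891)
444558/358507 + 458516/s = 444558/358507 + 458516/(-3960891) = 444558*(1/358507) + 458516*(-1/3960891) = 444558/358507 - 458516/3960891 = 1596464585566/1420007149737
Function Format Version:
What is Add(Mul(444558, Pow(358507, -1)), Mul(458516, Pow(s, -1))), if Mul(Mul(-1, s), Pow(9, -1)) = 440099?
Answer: Rational(1596464585566, 1420007149737) ≈ 1.1243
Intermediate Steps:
s = -3960891 (s = Mul(-9, 440099) = -3960891)
Add(Mul(444558, Pow(358507, -1)), Mul(458516, Pow(s, -1))) = Add(Mul(444558, Pow(358507, -1)), Mul(458516, Pow(-3960891, -1))) = Add(Mul(444558, Rational(1, 358507)), Mul(458516, Rational(-1, 3960891))) = Add(Rational(444558, 358507), Rational(-458516, 3960891)) = Rational(1596464585566, 1420007149737)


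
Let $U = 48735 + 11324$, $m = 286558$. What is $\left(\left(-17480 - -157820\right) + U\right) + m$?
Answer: $486957$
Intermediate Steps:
$U = 60059$
$\left(\left(-17480 - -157820\right) + U\right) + m = \left(\left(-17480 - -157820\right) + 60059\right) + 286558 = \left(\left(-17480 + 157820\right) + 60059\right) + 286558 = \left(140340 + 60059\right) + 286558 = 200399 + 286558 = 486957$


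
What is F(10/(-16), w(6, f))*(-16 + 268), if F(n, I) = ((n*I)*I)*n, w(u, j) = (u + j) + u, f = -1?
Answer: 190575/16 ≈ 11911.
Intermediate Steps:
w(u, j) = j + 2*u (w(u, j) = (j + u) + u = j + 2*u)
F(n, I) = I²*n² (F(n, I) = ((I*n)*I)*n = (n*I²)*n = I²*n²)
F(10/(-16), w(6, f))*(-16 + 268) = ((-1 + 2*6)²*(10/(-16))²)*(-16 + 268) = ((-1 + 12)²*(10*(-1/16))²)*252 = (11²*(-5/8)²)*252 = (121*(25/64))*252 = (3025/64)*252 = 190575/16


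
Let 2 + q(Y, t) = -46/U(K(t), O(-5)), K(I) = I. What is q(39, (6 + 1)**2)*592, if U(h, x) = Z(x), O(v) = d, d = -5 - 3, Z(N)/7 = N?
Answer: -4884/7 ≈ -697.71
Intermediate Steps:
Z(N) = 7*N
d = -8
O(v) = -8
U(h, x) = 7*x
q(Y, t) = -33/28 (q(Y, t) = -2 - 46/(7*(-8)) = -2 - 46/(-56) = -2 - 46*(-1/56) = -2 + 23/28 = -33/28)
q(39, (6 + 1)**2)*592 = -33/28*592 = -4884/7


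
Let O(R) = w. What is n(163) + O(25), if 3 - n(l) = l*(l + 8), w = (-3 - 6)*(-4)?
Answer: -27834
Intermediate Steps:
w = 36 (w = -9*(-4) = 36)
n(l) = 3 - l*(8 + l) (n(l) = 3 - l*(l + 8) = 3 - l*(8 + l))
O(R) = 36
n(163) + O(25) = (3 - 1*163**2 - 8*163) + 36 = (3 - 1*26569 - 1304) + 36 = (3 - 26569 - 1304) + 36 = -27870 + 36 = -27834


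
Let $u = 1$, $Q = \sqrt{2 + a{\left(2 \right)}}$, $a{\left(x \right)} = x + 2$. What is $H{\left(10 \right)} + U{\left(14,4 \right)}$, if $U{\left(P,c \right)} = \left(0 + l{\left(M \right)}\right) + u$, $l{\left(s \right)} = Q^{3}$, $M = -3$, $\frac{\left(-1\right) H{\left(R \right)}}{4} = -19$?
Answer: $77 + 6 \sqrt{6} \approx 91.697$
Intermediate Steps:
$H{\left(R \right)} = 76$ ($H{\left(R \right)} = \left(-4\right) \left(-19\right) = 76$)
$a{\left(x \right)} = 2 + x$
$Q = \sqrt{6}$ ($Q = \sqrt{2 + \left(2 + 2\right)} = \sqrt{2 + 4} = \sqrt{6} \approx 2.4495$)
$l{\left(s \right)} = 6 \sqrt{6}$ ($l{\left(s \right)} = \left(\sqrt{6}\right)^{3} = 6 \sqrt{6}$)
$U{\left(P,c \right)} = 1 + 6 \sqrt{6}$ ($U{\left(P,c \right)} = \left(0 + 6 \sqrt{6}\right) + 1 = 6 \sqrt{6} + 1 = 1 + 6 \sqrt{6}$)
$H{\left(10 \right)} + U{\left(14,4 \right)} = 76 + \left(1 + 6 \sqrt{6}\right) = 77 + 6 \sqrt{6}$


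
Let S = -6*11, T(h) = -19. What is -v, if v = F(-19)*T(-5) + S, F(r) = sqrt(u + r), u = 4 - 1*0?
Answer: 66 + 19*I*sqrt(15) ≈ 66.0 + 73.587*I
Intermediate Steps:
u = 4 (u = 4 + 0 = 4)
F(r) = sqrt(4 + r)
S = -66
v = -66 - 19*I*sqrt(15) (v = sqrt(4 - 19)*(-19) - 66 = sqrt(-15)*(-19) - 66 = (I*sqrt(15))*(-19) - 66 = -19*I*sqrt(15) - 66 = -66 - 19*I*sqrt(15) ≈ -66.0 - 73.587*I)
-v = -(-66 - 19*I*sqrt(15)) = 66 + 19*I*sqrt(15)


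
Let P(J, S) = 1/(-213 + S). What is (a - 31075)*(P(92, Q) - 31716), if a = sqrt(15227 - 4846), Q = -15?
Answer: 224711062675/228 - 7231249*sqrt(10381)/228 ≈ 9.8234e+8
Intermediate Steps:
a = sqrt(10381) ≈ 101.89
(a - 31075)*(P(92, Q) - 31716) = (sqrt(10381) - 31075)*(1/(-213 - 15) - 31716) = (-31075 + sqrt(10381))*(1/(-228) - 31716) = (-31075 + sqrt(10381))*(-1/228 - 31716) = (-31075 + sqrt(10381))*(-7231249/228) = 224711062675/228 - 7231249*sqrt(10381)/228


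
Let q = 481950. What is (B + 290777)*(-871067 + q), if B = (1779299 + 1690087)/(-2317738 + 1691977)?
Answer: -23600391836832529/208587 ≈ -1.1314e+11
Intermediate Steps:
B = -1156462/208587 (B = 3469386/(-625761) = 3469386*(-1/625761) = -1156462/208587 ≈ -5.5443)
(B + 290777)*(-871067 + q) = (-1156462/208587 + 290777)*(-871067 + 481950) = (60651145637/208587)*(-389117) = -23600391836832529/208587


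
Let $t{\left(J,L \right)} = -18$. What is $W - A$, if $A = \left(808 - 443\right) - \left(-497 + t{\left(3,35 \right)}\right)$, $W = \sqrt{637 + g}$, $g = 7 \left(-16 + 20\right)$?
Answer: $-880 + \sqrt{665} \approx -854.21$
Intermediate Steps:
$g = 28$ ($g = 7 \cdot 4 = 28$)
$W = \sqrt{665}$ ($W = \sqrt{637 + 28} = \sqrt{665} \approx 25.788$)
$A = 880$ ($A = \left(808 - 443\right) - \left(-497 - 18\right) = \left(808 - 443\right) - -515 = 365 + 515 = 880$)
$W - A = \sqrt{665} - 880 = -880 + \sqrt{665}$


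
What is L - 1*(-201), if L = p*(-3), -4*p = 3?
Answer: 813/4 ≈ 203.25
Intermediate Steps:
p = -¾ (p = -¼*3 = -¾ ≈ -0.75000)
L = 9/4 (L = -¾*(-3) = 9/4 ≈ 2.2500)
L - 1*(-201) = 9/4 - 1*(-201) = 9/4 + 201 = 813/4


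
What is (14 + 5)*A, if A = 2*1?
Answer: 38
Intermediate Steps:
A = 2
(14 + 5)*A = (14 + 5)*2 = 19*2 = 38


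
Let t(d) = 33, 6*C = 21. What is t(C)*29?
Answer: 957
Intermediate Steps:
C = 7/2 (C = (⅙)*21 = 7/2 ≈ 3.5000)
t(C)*29 = 33*29 = 957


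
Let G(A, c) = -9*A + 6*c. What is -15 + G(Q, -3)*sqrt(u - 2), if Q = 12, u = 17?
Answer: -15 - 126*sqrt(15) ≈ -503.00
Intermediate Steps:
-15 + G(Q, -3)*sqrt(u - 2) = -15 + (-9*12 + 6*(-3))*sqrt(17 - 2) = -15 + (-108 - 18)*sqrt(15) = -15 - 126*sqrt(15)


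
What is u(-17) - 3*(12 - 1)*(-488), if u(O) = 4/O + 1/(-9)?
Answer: 2463859/153 ≈ 16104.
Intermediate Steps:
u(O) = -⅑ + 4/O (u(O) = 4/O + 1*(-⅑) = 4/O - ⅑ = -⅑ + 4/O)
u(-17) - 3*(12 - 1)*(-488) = (⅑)*(36 - 1*(-17))/(-17) - 3*(12 - 1)*(-488) = (⅑)*(-1/17)*(36 + 17) - 3*11*(-488) = (⅑)*(-1/17)*53 - 33*(-488) = -53/153 + 16104 = 2463859/153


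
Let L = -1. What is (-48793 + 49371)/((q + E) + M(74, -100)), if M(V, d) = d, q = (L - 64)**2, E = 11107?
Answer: 17/448 ≈ 0.037946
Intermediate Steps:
q = 4225 (q = (-1 - 64)**2 = (-65)**2 = 4225)
(-48793 + 49371)/((q + E) + M(74, -100)) = (-48793 + 49371)/((4225 + 11107) - 100) = 578/(15332 - 100) = 578/15232 = 578*(1/15232) = 17/448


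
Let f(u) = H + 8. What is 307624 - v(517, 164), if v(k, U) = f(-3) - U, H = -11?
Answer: 307791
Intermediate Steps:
f(u) = -3 (f(u) = -11 + 8 = -3)
v(k, U) = -3 - U
307624 - v(517, 164) = 307624 - (-3 - 1*164) = 307624 - (-3 - 164) = 307624 - 1*(-167) = 307624 + 167 = 307791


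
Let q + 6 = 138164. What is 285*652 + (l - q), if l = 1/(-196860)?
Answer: 9382741319/196860 ≈ 47662.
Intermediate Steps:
l = -1/196860 ≈ -5.0798e-6
q = 138158 (q = -6 + 138164 = 138158)
285*652 + (l - q) = 285*652 + (-1/196860 - 1*138158) = 185820 + (-1/196860 - 138158) = 185820 - 27197783881/196860 = 9382741319/196860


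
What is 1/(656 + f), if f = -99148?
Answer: -1/98492 ≈ -1.0153e-5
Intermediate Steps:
1/(656 + f) = 1/(656 - 99148) = 1/(-98492) = -1/98492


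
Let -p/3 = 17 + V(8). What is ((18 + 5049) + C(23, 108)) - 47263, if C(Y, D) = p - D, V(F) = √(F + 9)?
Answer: -42355 - 3*√17 ≈ -42367.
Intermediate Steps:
V(F) = √(9 + F)
p = -51 - 3*√17 (p = -3*(17 + √(9 + 8)) = -3*(17 + √17) = -51 - 3*√17 ≈ -63.369)
C(Y, D) = -51 - D - 3*√17 (C(Y, D) = (-51 - 3*√17) - D = -51 - D - 3*√17)
((18 + 5049) + C(23, 108)) - 47263 = ((18 + 5049) + (-51 - 1*108 - 3*√17)) - 47263 = (5067 + (-51 - 108 - 3*√17)) - 47263 = (5067 + (-159 - 3*√17)) - 47263 = (4908 - 3*√17) - 47263 = -42355 - 3*√17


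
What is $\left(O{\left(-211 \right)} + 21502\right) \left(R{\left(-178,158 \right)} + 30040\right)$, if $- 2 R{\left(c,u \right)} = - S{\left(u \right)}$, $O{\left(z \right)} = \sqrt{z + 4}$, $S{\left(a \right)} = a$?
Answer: $647618738 + 90357 i \sqrt{23} \approx 6.4762 \cdot 10^{8} + 4.3334 \cdot 10^{5} i$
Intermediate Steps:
$O{\left(z \right)} = \sqrt{4 + z}$
$R{\left(c,u \right)} = \frac{u}{2}$ ($R{\left(c,u \right)} = - \frac{\left(-1\right) u}{2} = \frac{u}{2}$)
$\left(O{\left(-211 \right)} + 21502\right) \left(R{\left(-178,158 \right)} + 30040\right) = \left(\sqrt{4 - 211} + 21502\right) \left(\frac{1}{2} \cdot 158 + 30040\right) = \left(\sqrt{-207} + 21502\right) \left(79 + 30040\right) = \left(3 i \sqrt{23} + 21502\right) 30119 = \left(21502 + 3 i \sqrt{23}\right) 30119 = 647618738 + 90357 i \sqrt{23}$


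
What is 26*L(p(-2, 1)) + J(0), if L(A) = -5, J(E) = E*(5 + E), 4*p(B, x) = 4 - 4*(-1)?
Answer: -130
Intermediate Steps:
p(B, x) = 2 (p(B, x) = (4 - 4*(-1))/4 = (4 + 4)/4 = (¼)*8 = 2)
26*L(p(-2, 1)) + J(0) = 26*(-5) + 0*(5 + 0) = -130 + 0*5 = -130 + 0 = -130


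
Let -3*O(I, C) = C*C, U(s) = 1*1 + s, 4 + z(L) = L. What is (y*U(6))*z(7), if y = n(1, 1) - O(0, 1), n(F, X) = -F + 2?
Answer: 28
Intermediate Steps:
z(L) = -4 + L
U(s) = 1 + s
n(F, X) = 2 - F
O(I, C) = -C**2/3 (O(I, C) = -C*C/3 = -C**2/3)
y = 4/3 (y = (2 - 1*1) - (-1)*1**2/3 = (2 - 1) - (-1)/3 = 1 - 1*(-1/3) = 1 + 1/3 = 4/3 ≈ 1.3333)
(y*U(6))*z(7) = (4*(1 + 6)/3)*(-4 + 7) = ((4/3)*7)*3 = (28/3)*3 = 28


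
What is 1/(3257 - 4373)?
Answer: -1/1116 ≈ -0.00089606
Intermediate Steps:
1/(3257 - 4373) = 1/(-1116) = -1/1116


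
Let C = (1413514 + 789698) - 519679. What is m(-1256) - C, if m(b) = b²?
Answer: -105997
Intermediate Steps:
C = 1683533 (C = 2203212 - 519679 = 1683533)
m(-1256) - C = (-1256)² - 1*1683533 = 1577536 - 1683533 = -105997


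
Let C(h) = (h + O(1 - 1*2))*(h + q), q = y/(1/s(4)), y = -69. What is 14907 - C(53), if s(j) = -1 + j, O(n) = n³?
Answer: 22915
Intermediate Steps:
q = -207 (q = -69/(1/(-1 + 4)) = -69/(1/3) = -69/⅓ = -69*3 = -207)
C(h) = (-1 + h)*(-207 + h) (C(h) = (h + (1 - 1*2)³)*(h - 207) = (h + (1 - 2)³)*(-207 + h) = (h + (-1)³)*(-207 + h) = (h - 1)*(-207 + h) = (-1 + h)*(-207 + h))
14907 - C(53) = 14907 - (207 + 53² - 208*53) = 14907 - (207 + 2809 - 11024) = 14907 - 1*(-8008) = 14907 + 8008 = 22915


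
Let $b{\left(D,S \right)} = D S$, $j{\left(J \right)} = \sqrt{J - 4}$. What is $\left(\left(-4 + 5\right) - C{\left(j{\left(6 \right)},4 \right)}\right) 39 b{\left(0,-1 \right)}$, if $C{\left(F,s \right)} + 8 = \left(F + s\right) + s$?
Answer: $0$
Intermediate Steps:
$j{\left(J \right)} = \sqrt{-4 + J}$
$C{\left(F,s \right)} = -8 + F + 2 s$ ($C{\left(F,s \right)} = -8 + \left(\left(F + s\right) + s\right) = -8 + \left(F + 2 s\right) = -8 + F + 2 s$)
$\left(\left(-4 + 5\right) - C{\left(j{\left(6 \right)},4 \right)}\right) 39 b{\left(0,-1 \right)} = \left(\left(-4 + 5\right) - \left(-8 + \sqrt{-4 + 6} + 2 \cdot 4\right)\right) 39 \cdot 0 \left(-1\right) = \left(1 - \left(-8 + \sqrt{2} + 8\right)\right) 39 \cdot 0 = \left(1 - \sqrt{2}\right) 39 \cdot 0 = \left(39 - 39 \sqrt{2}\right) 0 = 0$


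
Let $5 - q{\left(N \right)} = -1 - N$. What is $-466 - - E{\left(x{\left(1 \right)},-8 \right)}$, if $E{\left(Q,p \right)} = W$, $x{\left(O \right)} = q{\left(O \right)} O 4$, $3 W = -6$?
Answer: $-468$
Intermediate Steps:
$q{\left(N \right)} = 6 + N$ ($q{\left(N \right)} = 5 - \left(-1 - N\right) = 5 + \left(1 + N\right) = 6 + N$)
$W = -2$ ($W = \frac{1}{3} \left(-6\right) = -2$)
$x{\left(O \right)} = 4 O \left(6 + O\right)$ ($x{\left(O \right)} = \left(6 + O\right) O 4 = O \left(6 + O\right) 4 = 4 O \left(6 + O\right)$)
$E{\left(Q,p \right)} = -2$
$-466 - - E{\left(x{\left(1 \right)},-8 \right)} = -466 - \left(-1\right) \left(-2\right) = -466 - 2 = -468$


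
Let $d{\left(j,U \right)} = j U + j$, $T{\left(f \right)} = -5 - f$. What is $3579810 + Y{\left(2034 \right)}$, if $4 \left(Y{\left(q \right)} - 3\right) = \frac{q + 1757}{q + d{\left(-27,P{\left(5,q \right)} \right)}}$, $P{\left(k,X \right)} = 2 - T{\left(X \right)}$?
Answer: $\frac{760352277409}{212400} \approx 3.5798 \cdot 10^{6}$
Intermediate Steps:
$P{\left(k,X \right)} = 7 + X$ ($P{\left(k,X \right)} = 2 - \left(-5 - X\right) = 2 + \left(5 + X\right) = 7 + X$)
$d{\left(j,U \right)} = j + U j$ ($d{\left(j,U \right)} = U j + j = j + U j$)
$Y{\left(q \right)} = 3 + \frac{1757 + q}{4 \left(-216 - 26 q\right)}$ ($Y{\left(q \right)} = 3 + \frac{\left(q + 1757\right) \frac{1}{q - 27 \left(1 + \left(7 + q\right)\right)}}{4} = 3 + \frac{\left(1757 + q\right) \frac{1}{q - 27 \left(8 + q\right)}}{4} = 3 + \frac{\left(1757 + q\right) \frac{1}{q - \left(216 + 27 q\right)}}{4} = 3 + \frac{\left(1757 + q\right) \frac{1}{-216 - 26 q}}{4} = 3 + \frac{\frac{1}{-216 - 26 q} \left(1757 + q\right)}{4} = 3 + \frac{1757 + q}{4 \left(-216 - 26 q\right)}$)
$3579810 + Y{\left(2034 \right)} = 3579810 + \frac{835 + 311 \cdot 2034}{8 \left(108 + 13 \cdot 2034\right)} = 3579810 + \frac{835 + 632574}{8 \left(108 + 26442\right)} = 3579810 + \frac{1}{8} \cdot \frac{1}{26550} \cdot 633409 = 3579810 + \frac{633409}{212400} = \frac{760352277409}{212400}$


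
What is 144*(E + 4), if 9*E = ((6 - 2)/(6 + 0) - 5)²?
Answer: 7888/9 ≈ 876.44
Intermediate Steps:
E = 169/81 (E = ((6 - 2)/(6 + 0) - 5)²/9 = (4/6 - 5)²/9 = (4*(⅙) - 5)²/9 = (⅔ - 5)²/9 = (-13/3)²/9 = (⅑)*(169/9) = 169/81 ≈ 2.0864)
144*(E + 4) = 144*(169/81 + 4) = 144*(493/81) = 7888/9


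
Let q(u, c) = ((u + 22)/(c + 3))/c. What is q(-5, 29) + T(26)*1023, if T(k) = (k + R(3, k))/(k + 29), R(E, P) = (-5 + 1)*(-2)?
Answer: 2934421/4640 ≈ 632.42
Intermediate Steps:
R(E, P) = 8 (R(E, P) = -4*(-2) = 8)
q(u, c) = (22 + u)/(c*(3 + c)) (q(u, c) = ((22 + u)/(3 + c))/c = (22 + u)/(c*(3 + c)))
T(k) = (8 + k)/(29 + k) (T(k) = (k + 8)/(k + 29) = (8 + k)/(29 + k))
q(-5, 29) + T(26)*1023 = (22 - 5)/(29*(3 + 29)) + ((8 + 26)/(29 + 26))*1023 = (1/29)*17/32 + (34/55)*1023 = (1/29)*(1/32)*17 + ((1/55)*34)*1023 = 17/928 + (34/55)*1023 = 17/928 + 3162/5 = 2934421/4640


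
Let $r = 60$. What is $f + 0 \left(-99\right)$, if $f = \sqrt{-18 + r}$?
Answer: $\sqrt{42} \approx 6.4807$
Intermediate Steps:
$f = \sqrt{42}$ ($f = \sqrt{-18 + 60} = \sqrt{42} \approx 6.4807$)
$f + 0 \left(-99\right) = \sqrt{42} + 0 \left(-99\right) = \sqrt{42} + 0 = \sqrt{42}$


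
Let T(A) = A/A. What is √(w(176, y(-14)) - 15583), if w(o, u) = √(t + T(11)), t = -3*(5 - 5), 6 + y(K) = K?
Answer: 7*I*√318 ≈ 124.83*I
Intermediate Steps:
y(K) = -6 + K
t = 0 (t = -3*0 = 0)
T(A) = 1
w(o, u) = 1 (w(o, u) = √(0 + 1) = √1 = 1)
√(w(176, y(-14)) - 15583) = √(1 - 15583) = √(-15582) = 7*I*√318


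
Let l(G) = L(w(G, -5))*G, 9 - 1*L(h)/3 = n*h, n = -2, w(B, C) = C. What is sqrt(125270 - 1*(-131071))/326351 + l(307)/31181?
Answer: -921/31181 + sqrt(256341)/326351 ≈ -0.027986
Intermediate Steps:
L(h) = 27 + 6*h (L(h) = 27 - (-6)*h = 27 + 6*h)
l(G) = -3*G (l(G) = (27 + 6*(-5))*G = (27 - 30)*G = -3*G)
sqrt(125270 - 1*(-131071))/326351 + l(307)/31181 = sqrt(125270 - 1*(-131071))/326351 - 3*307/31181 = sqrt(125270 + 131071)*(1/326351) - 921*1/31181 = sqrt(256341)*(1/326351) - 921/31181 = sqrt(256341)/326351 - 921/31181 = -921/31181 + sqrt(256341)/326351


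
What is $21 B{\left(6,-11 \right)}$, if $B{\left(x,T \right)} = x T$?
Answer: $-1386$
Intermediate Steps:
$B{\left(x,T \right)} = T x$
$21 B{\left(6,-11 \right)} = 21 \left(\left(-11\right) 6\right) = 21 \left(-66\right) = -1386$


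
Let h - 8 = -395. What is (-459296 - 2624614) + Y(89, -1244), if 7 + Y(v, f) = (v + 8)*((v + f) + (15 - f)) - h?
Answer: -3073442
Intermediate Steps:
h = -387 (h = 8 - 395 = -387)
Y(v, f) = 380 + (8 + v)*(15 + v) (Y(v, f) = -7 + ((v + 8)*((v + f) + (15 - f)) - 1*(-387)) = -7 + ((8 + v)*((f + v) + (15 - f)) + 387) = -7 + ((8 + v)*(15 + v) + 387) = -7 + (387 + (8 + v)*(15 + v)) = 380 + (8 + v)*(15 + v))
(-459296 - 2624614) + Y(89, -1244) = (-459296 - 2624614) + (500 + 89² + 23*89) = -3083910 + (500 + 7921 + 2047) = -3083910 + 10468 = -3073442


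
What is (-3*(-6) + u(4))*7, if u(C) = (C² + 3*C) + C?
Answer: 350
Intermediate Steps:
u(C) = C² + 4*C
(-3*(-6) + u(4))*7 = (-3*(-6) + 4*(4 + 4))*7 = (18 + 4*8)*7 = (18 + 32)*7 = 50*7 = 350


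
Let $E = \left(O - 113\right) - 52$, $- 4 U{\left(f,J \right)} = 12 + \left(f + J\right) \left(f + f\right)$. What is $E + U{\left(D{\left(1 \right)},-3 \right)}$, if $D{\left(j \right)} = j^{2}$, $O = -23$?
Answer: $-190$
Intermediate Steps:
$U{\left(f,J \right)} = -3 - \frac{f \left(J + f\right)}{2}$ ($U{\left(f,J \right)} = - \frac{12 + \left(f + J\right) \left(f + f\right)}{4} = - \frac{12 + \left(J + f\right) 2 f}{4} = - \frac{12 + 2 f \left(J + f\right)}{4} = -3 - \frac{f \left(J + f\right)}{2}$)
$E = -188$ ($E = \left(-23 - 113\right) - 52 = -136 - 52 = -188$)
$E + U{\left(D{\left(1 \right)},-3 \right)} = -188 - \left(3 + \frac{1}{2} - \frac{3}{2}\right) = -188 - 2 = -190$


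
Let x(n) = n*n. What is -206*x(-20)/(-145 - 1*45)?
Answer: 8240/19 ≈ 433.68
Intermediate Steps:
x(n) = n²
-206*x(-20)/(-145 - 1*45) = -206*(-20)²/(-145 - 1*45) = -82400/(-145 - 45) = -82400/(-190) = -82400*(-1)/190 = -206*(-40/19) = 8240/19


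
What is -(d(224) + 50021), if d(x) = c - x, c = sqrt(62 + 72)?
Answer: -49797 - sqrt(134) ≈ -49809.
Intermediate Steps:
c = sqrt(134) ≈ 11.576
d(x) = sqrt(134) - x
-(d(224) + 50021) = -((sqrt(134) - 1*224) + 50021) = -((sqrt(134) - 224) + 50021) = -((-224 + sqrt(134)) + 50021) = -(49797 + sqrt(134)) = -49797 - sqrt(134)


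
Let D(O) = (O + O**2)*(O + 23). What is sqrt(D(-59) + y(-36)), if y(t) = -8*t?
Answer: 6*I*sqrt(3414) ≈ 350.58*I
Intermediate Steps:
D(O) = (23 + O)*(O + O**2) (D(O) = (O + O**2)*(23 + O) = (23 + O)*(O + O**2))
sqrt(D(-59) + y(-36)) = sqrt(-59*(23 + (-59)**2 + 24*(-59)) - 8*(-36)) = sqrt(-59*(23 + 3481 - 1416) + 288) = sqrt(-59*2088 + 288) = sqrt(-123192 + 288) = sqrt(-122904) = 6*I*sqrt(3414)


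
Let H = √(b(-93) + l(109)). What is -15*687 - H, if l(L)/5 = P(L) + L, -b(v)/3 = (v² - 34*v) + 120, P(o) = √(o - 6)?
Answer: -10305 - I*√(35248 - 5*√103) ≈ -10305.0 - 187.61*I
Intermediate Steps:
P(o) = √(-6 + o)
b(v) = -360 - 3*v² + 102*v (b(v) = -3*((v² - 34*v) + 120) = -3*(120 + v² - 34*v) = -360 - 3*v² + 102*v)
l(L) = 5*L + 5*√(-6 + L) (l(L) = 5*(√(-6 + L) + L) = 5*(L + √(-6 + L)) = 5*L + 5*√(-6 + L))
H = √(-35248 + 5*√103) (H = √((-360 - 3*(-93)² + 102*(-93)) + (5*109 + 5*√(-6 + 109))) = √((-360 - 3*8649 - 9486) + (545 + 5*√103)) = √((-360 - 25947 - 9486) + (545 + 5*√103)) = √(-35793 + (545 + 5*√103)) = √(-35248 + 5*√103) ≈ 187.61*I)
-15*687 - H = -15*687 - √(-35248 + 5*√103) = -10305 - √(-35248 + 5*√103)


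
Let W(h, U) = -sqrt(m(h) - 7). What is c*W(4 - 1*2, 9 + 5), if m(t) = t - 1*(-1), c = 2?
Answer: -4*I ≈ -4.0*I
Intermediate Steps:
m(t) = 1 + t (m(t) = t + 1 = 1 + t)
W(h, U) = -sqrt(-6 + h) (W(h, U) = -sqrt((1 + h) - 7) = -sqrt(-6 + h))
c*W(4 - 1*2, 9 + 5) = 2*(-sqrt(-6 + (4 - 1*2))) = 2*(-sqrt(-6 + (4 - 2))) = 2*(-sqrt(-6 + 2)) = 2*(-sqrt(-4)) = 2*(-2*I) = -4*I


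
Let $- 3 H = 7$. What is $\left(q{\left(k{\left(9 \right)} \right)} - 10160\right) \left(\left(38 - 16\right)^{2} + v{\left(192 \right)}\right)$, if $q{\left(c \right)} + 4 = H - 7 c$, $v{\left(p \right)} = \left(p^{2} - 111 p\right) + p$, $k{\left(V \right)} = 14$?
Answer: $- \frac{499708804}{3} \approx -1.6657 \cdot 10^{8}$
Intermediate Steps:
$H = - \frac{7}{3}$ ($H = \left(- \frac{1}{3}\right) 7 = - \frac{7}{3} \approx -2.3333$)
$v{\left(p \right)} = p^{2} - 110 p$
$q{\left(c \right)} = - \frac{19}{3} - 7 c$ ($q{\left(c \right)} = -4 - \left(\frac{7}{3} + 7 c\right) = - \frac{19}{3} - 7 c$)
$\left(q{\left(k{\left(9 \right)} \right)} - 10160\right) \left(\left(38 - 16\right)^{2} + v{\left(192 \right)}\right) = \left(\left(- \frac{19}{3} - 98\right) - 10160\right) \left(\left(38 - 16\right)^{2} + 192 \left(-110 + 192\right)\right) = \left(\left(- \frac{19}{3} - 98\right) - 10160\right) \left(22^{2} + 192 \cdot 82\right) = \left(- \frac{313}{3} - 10160\right) \left(484 + 15744\right) = \left(- \frac{30793}{3}\right) 16228 = - \frac{499708804}{3}$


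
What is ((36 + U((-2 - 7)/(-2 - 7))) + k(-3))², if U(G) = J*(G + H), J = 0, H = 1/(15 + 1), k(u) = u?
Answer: 1089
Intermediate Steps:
H = 1/16 ≈ 0.062500
U(G) = 0 (U(G) = 0*(G + 1/16) = 0*(1/16 + G) = 0)
((36 + U((-2 - 7)/(-2 - 7))) + k(-3))² = ((36 + 0) - 3)² = (36 - 3)² = 33² = 1089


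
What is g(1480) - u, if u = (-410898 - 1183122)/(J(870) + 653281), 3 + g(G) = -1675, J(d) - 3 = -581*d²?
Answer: -184205204417/109776404 ≈ -1678.0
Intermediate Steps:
J(d) = 3 - 581*d²
g(G) = -1678 (g(G) = -3 - 1675 = -1678)
u = 398505/109776404 (u = (-410898 - 1183122)/((3 - 581*870²) + 653281) = -1594020/((3 - 581*756900) + 653281) = -1594020/((3 - 439758900) + 653281) = -1594020/(-439758897 + 653281) = -1594020/(-439105616) = -1594020*(-1/439105616) = 398505/109776404 ≈ 0.0036302)
g(1480) - u = -1678 - 1*398505/109776404 = -1678 - 398505/109776404 = -184205204417/109776404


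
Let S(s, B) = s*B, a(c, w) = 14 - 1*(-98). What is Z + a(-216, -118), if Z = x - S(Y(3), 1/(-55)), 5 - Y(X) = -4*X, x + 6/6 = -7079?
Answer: -383223/55 ≈ -6967.7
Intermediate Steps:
a(c, w) = 112 (a(c, w) = 14 + 98 = 112)
x = -7080 (x = -1 - 7079 = -7080)
Y(X) = 5 + 4*X (Y(X) = 5 - (-4)*X = 5 + 4*X)
S(s, B) = B*s
Z = -389383/55 (Z = -7080 - (5 + 4*3)/(-55) = -7080 - (-1)*(5 + 12)/55 = -7080 - (-1)*17/55 = -7080 - 1*(-17/55) = -7080 + 17/55 = -389383/55 ≈ -7079.7)
Z + a(-216, -118) = -389383/55 + 112 = -383223/55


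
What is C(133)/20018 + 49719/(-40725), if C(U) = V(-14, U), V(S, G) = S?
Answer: -165974182/135872175 ≈ -1.2215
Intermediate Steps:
C(U) = -14
C(133)/20018 + 49719/(-40725) = -14/20018 + 49719/(-40725) = -14*1/20018 + 49719*(-1/40725) = -7/10009 - 16573/13575 = -165974182/135872175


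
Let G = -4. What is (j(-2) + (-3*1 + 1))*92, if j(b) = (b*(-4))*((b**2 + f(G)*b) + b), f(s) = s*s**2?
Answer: 95496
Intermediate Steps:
f(s) = s**3
j(b) = -4*b*(b**2 - 63*b) (j(b) = (b*(-4))*((b**2 + (-4)**3*b) + b) = (-4*b)*((b**2 - 64*b) + b) = (-4*b)*(b**2 - 63*b) = -4*b*(b**2 - 63*b))
(j(-2) + (-3*1 + 1))*92 = (4*(-2)**2*(63 - 1*(-2)) + (-3*1 + 1))*92 = (4*4*(63 + 2) + (-3 + 1))*92 = (4*4*65 - 2)*92 = (1040 - 2)*92 = 1038*92 = 95496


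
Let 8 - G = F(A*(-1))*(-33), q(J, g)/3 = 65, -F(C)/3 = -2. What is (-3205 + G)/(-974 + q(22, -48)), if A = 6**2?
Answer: 2999/779 ≈ 3.8498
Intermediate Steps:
A = 36
F(C) = 6 (F(C) = -3*(-2) = 6)
q(J, g) = 195 (q(J, g) = 3*65 = 195)
G = 206 (G = 8 - 6*(-33) = 8 - 1*(-198) = 8 + 198 = 206)
(-3205 + G)/(-974 + q(22, -48)) = (-3205 + 206)/(-974 + 195) = -2999/(-779) = -2999*(-1/779) = 2999/779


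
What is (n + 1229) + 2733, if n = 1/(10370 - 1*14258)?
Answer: 15404255/3888 ≈ 3962.0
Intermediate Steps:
n = -1/3888 (n = 1/(10370 - 14258) = 1/(-3888) = -1/3888 ≈ -0.00025720)
(n + 1229) + 2733 = (-1/3888 + 1229) + 2733 = 4778351/3888 + 2733 = 15404255/3888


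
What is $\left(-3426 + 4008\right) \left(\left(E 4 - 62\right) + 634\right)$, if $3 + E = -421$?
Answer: $-654168$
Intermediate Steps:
$E = -424$ ($E = -3 - 421 = -424$)
$\left(-3426 + 4008\right) \left(\left(E 4 - 62\right) + 634\right) = \left(-3426 + 4008\right) \left(\left(\left(-424\right) 4 - 62\right) + 634\right) = 582 \left(\left(-1696 - 62\right) + 634\right) = 582 \left(-1758 + 634\right) = 582 \left(-1124\right) = -654168$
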